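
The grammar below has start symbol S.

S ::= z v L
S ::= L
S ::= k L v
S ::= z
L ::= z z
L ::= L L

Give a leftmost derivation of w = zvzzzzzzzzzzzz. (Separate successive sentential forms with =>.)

S => zvL => zvLL => zvLLL => zvzzLL => zvzzLLL => zvzzLLLL => zvzzLLLLL => zvzzzzLLLL => zvzzzzzzLLL => zvzzzzzzzzLL => zvzzzzzzzzzzL => zvzzzzzzzzzzzz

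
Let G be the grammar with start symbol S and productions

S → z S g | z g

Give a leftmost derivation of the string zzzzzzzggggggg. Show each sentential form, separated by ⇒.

S⇒zSg⇒zzSgg⇒zzzSggg⇒zzzzSgggg⇒zzzzzSggggg⇒zzzzzzSgggggg⇒zzzzzzzggggggg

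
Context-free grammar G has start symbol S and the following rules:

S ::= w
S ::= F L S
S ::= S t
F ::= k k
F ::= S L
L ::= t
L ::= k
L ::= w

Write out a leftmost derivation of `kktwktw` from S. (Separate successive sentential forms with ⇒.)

S ⇒ FLS   [S ::= F L S]
FLS ⇒ SLLS   [F ::= S L]
SLLS ⇒ FLSLLS   [S ::= F L S]
FLSLLS ⇒ kkLSLLS   [F ::= k k]
kkLSLLS ⇒ kktSLLS   [L ::= t]
kktSLLS ⇒ kktwLLS   [S ::= w]
kktwLLS ⇒ kktwkLS   [L ::= k]
kktwkLS ⇒ kktwktS   [L ::= t]
kktwktS ⇒ kktwktw   [S ::= w]

S⇒FLS⇒SLLS⇒FLSLLS⇒kkLSLLS⇒kktSLLS⇒kktwLLS⇒kktwkLS⇒kktwktS⇒kktwktw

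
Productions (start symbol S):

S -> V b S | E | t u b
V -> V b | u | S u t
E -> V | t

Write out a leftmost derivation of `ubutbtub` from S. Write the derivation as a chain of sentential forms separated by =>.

S => VbS   [S -> V b S]
VbS => SutbS   [V -> S u t]
SutbS => EutbS   [S -> E]
EutbS => VutbS   [E -> V]
VutbS => VbutbS   [V -> V b]
VbutbS => ubutbS   [V -> u]
ubutbS => ubutbtub   [S -> t u b]

S => VbS => SutbS => EutbS => VutbS => VbutbS => ubutbS => ubutbtub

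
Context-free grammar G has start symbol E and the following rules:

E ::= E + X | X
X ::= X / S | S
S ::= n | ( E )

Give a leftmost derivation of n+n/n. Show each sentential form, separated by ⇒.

E ⇒ E+X   [E ::= E + X]
E+X ⇒ X+X   [E ::= X]
X+X ⇒ S+X   [X ::= S]
S+X ⇒ n+X   [S ::= n]
n+X ⇒ n+X/S   [X ::= X / S]
n+X/S ⇒ n+S/S   [X ::= S]
n+S/S ⇒ n+n/S   [S ::= n]
n+n/S ⇒ n+n/n   [S ::= n]

E ⇒ E+X ⇒ X+X ⇒ S+X ⇒ n+X ⇒ n+X/S ⇒ n+S/S ⇒ n+n/S ⇒ n+n/n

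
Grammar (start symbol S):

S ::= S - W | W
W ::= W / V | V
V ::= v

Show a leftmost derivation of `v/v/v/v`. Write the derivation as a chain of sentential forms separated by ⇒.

S⇒W⇒W/V⇒W/V/V⇒W/V/V/V⇒V/V/V/V⇒v/V/V/V⇒v/v/V/V⇒v/v/v/V⇒v/v/v/v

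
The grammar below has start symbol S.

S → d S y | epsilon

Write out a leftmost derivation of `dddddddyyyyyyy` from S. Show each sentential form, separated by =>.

S => dSy   [S → d S y]
dSy => ddSyy   [S → d S y]
ddSyy => dddSyyy   [S → d S y]
dddSyyy => ddddSyyyy   [S → d S y]
ddddSyyyy => dddddSyyyyy   [S → d S y]
dddddSyyyyy => ddddddSyyyyyy   [S → d S y]
ddddddSyyyyyy => dddddddSyyyyyyy   [S → d S y]
dddddddSyyyyyyy => dddddddyyyyyyy   [S → epsilon]

S=>dSy=>ddSyy=>dddSyyy=>ddddSyyyy=>dddddSyyyyy=>ddddddSyyyyyy=>dddddddSyyyyyyy=>dddddddyyyyyyy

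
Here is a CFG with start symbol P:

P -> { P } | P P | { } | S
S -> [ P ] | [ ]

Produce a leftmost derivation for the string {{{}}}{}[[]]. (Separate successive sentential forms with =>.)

P => PP => {P}P => {{P}}P => {{{}}}P => {{{}}}PP => {{{}}}{}P => {{{}}}{}S => {{{}}}{}[P] => {{{}}}{}[S] => {{{}}}{}[[]]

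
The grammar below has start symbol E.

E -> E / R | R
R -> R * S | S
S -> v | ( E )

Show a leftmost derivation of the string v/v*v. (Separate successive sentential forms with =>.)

E => E/R => R/R => S/R => v/R => v/R*S => v/S*S => v/v*S => v/v*v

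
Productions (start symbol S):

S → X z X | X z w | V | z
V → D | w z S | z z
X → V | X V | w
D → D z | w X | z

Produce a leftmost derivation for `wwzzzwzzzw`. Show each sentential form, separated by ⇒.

S⇒Xzw⇒XVzw⇒XVVzw⇒wVVzw⇒wwzSVzw⇒wwzXzwVzw⇒wwzVzwVzw⇒wwzDzwVzw⇒wwzzzwVzw⇒wwzzzwzzzw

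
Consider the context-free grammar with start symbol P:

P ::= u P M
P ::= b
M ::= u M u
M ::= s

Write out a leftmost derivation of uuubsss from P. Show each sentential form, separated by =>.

P => uPM   [P ::= u P M]
uPM => uuPMM   [P ::= u P M]
uuPMM => uuuPMMM   [P ::= u P M]
uuuPMMM => uuubMMM   [P ::= b]
uuubMMM => uuubsMM   [M ::= s]
uuubsMM => uuubssM   [M ::= s]
uuubssM => uuubsss   [M ::= s]

P => uPM => uuPMM => uuuPMMM => uuubMMM => uuubsMM => uuubssM => uuubsss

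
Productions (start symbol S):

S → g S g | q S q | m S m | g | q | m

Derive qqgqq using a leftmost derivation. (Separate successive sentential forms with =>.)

S => qSq => qqSqq => qqgqq

S => qSq   [S → q S q]
qSq => qqSqq   [S → q S q]
qqSqq => qqgqq   [S → g]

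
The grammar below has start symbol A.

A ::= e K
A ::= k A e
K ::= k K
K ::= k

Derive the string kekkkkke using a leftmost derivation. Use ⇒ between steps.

A ⇒ kAe ⇒ keKe ⇒ kekKe ⇒ kekkKe ⇒ kekkkKe ⇒ kekkkkKe ⇒ kekkkkke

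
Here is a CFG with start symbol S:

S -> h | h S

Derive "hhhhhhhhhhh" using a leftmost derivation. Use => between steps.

S => hS => hhS => hhhS => hhhhS => hhhhhS => hhhhhhS => hhhhhhhS => hhhhhhhhS => hhhhhhhhhS => hhhhhhhhhhS => hhhhhhhhhhh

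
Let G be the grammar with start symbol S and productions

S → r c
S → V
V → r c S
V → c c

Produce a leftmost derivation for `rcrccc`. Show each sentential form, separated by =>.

S=>V=>rcS=>rcV=>rcrcS=>rcrcV=>rcrccc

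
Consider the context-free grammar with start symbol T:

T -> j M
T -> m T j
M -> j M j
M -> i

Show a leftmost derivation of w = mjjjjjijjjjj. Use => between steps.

T => mTj => mjMj => mjjMjj => mjjjMjjj => mjjjjMjjjj => mjjjjjMjjjjj => mjjjjjijjjjj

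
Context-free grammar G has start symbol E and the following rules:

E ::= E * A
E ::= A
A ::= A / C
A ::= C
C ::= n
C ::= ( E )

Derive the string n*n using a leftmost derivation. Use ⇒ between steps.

E⇒E*A⇒A*A⇒C*A⇒n*A⇒n*C⇒n*n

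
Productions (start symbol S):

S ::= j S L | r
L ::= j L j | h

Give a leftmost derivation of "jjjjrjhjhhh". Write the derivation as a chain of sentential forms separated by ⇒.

S ⇒ jSL   [S ::= j S L]
jSL ⇒ jjSLL   [S ::= j S L]
jjSLL ⇒ jjjSLLL   [S ::= j S L]
jjjSLLL ⇒ jjjjSLLLL   [S ::= j S L]
jjjjSLLLL ⇒ jjjjrLLLL   [S ::= r]
jjjjrLLLL ⇒ jjjjrjLjLLL   [L ::= j L j]
jjjjrjLjLLL ⇒ jjjjrjhjLLL   [L ::= h]
jjjjrjhjLLL ⇒ jjjjrjhjhLL   [L ::= h]
jjjjrjhjhLL ⇒ jjjjrjhjhhL   [L ::= h]
jjjjrjhjhhL ⇒ jjjjrjhjhhh   [L ::= h]

S ⇒ jSL ⇒ jjSLL ⇒ jjjSLLL ⇒ jjjjSLLLL ⇒ jjjjrLLLL ⇒ jjjjrjLjLLL ⇒ jjjjrjhjLLL ⇒ jjjjrjhjhLL ⇒ jjjjrjhjhhL ⇒ jjjjrjhjhhh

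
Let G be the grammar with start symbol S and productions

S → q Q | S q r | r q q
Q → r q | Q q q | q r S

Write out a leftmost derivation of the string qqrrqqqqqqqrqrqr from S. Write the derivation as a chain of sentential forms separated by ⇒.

S ⇒ Sqr ⇒ Sqrqr ⇒ Sqrqrqr ⇒ qQqrqrqr ⇒ qQqqqrqrqr ⇒ qQqqqqqrqrqr ⇒ qqrSqqqqqrqrqr ⇒ qqrrqqqqqqqrqrqr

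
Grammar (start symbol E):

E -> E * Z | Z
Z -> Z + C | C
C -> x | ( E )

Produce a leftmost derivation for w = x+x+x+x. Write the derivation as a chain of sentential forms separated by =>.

E=>Z=>Z+C=>Z+C+C=>Z+C+C+C=>C+C+C+C=>x+C+C+C=>x+x+C+C=>x+x+x+C=>x+x+x+x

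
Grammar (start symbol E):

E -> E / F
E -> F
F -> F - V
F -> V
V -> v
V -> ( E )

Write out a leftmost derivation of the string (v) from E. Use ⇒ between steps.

E ⇒ F   [E -> F]
F ⇒ V   [F -> V]
V ⇒ (E)   [V -> ( E )]
(E) ⇒ (F)   [E -> F]
(F) ⇒ (V)   [F -> V]
(V) ⇒ (v)   [V -> v]

E ⇒ F ⇒ V ⇒ (E) ⇒ (F) ⇒ (V) ⇒ (v)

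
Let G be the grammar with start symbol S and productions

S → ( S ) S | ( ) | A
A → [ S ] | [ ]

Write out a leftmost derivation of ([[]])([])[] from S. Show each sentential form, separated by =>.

S=>(S)S=>(A)S=>([S])S=>([A])S=>([[]])S=>([[]])(S)S=>([[]])(A)S=>([[]])([])S=>([[]])([])A=>([[]])([])[]

S => (S)S   [S → ( S ) S]
(S)S => (A)S   [S → A]
(A)S => ([S])S   [A → [ S ]]
([S])S => ([A])S   [S → A]
([A])S => ([[]])S   [A → [ ]]
([[]])S => ([[]])(S)S   [S → ( S ) S]
([[]])(S)S => ([[]])(A)S   [S → A]
([[]])(A)S => ([[]])([])S   [A → [ ]]
([[]])([])S => ([[]])([])A   [S → A]
([[]])([])A => ([[]])([])[]   [A → [ ]]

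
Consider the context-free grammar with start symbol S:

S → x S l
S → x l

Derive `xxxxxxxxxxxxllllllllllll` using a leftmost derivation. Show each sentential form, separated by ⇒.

S ⇒ xSl ⇒ xxSll ⇒ xxxSlll ⇒ xxxxSllll ⇒ xxxxxSlllll ⇒ xxxxxxSllllll ⇒ xxxxxxxSlllllll ⇒ xxxxxxxxSllllllll ⇒ xxxxxxxxxSlllllllll ⇒ xxxxxxxxxxSllllllllll ⇒ xxxxxxxxxxxSlllllllllll ⇒ xxxxxxxxxxxxllllllllllll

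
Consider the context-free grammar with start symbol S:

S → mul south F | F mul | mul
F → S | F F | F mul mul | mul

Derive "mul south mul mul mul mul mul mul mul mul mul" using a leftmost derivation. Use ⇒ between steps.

S ⇒ mul south F   [S → mul south F]
mul south F ⇒ mul south F mul mul   [F → F mul mul]
mul south F mul mul ⇒ mul south F F mul mul   [F → F F]
mul south F F mul mul ⇒ mul south F F F mul mul   [F → F F]
mul south F F F mul mul ⇒ mul south F mul mul F F mul mul   [F → F mul mul]
mul south F mul mul F F mul mul ⇒ mul south F mul mul mul mul F F mul mul   [F → F mul mul]
mul south F mul mul mul mul F F mul mul ⇒ mul south mul mul mul mul mul F F mul mul   [F → mul]
mul south mul mul mul mul mul F F mul mul ⇒ mul south mul mul mul mul mul mul F mul mul   [F → mul]
mul south mul mul mul mul mul mul F mul mul ⇒ mul south mul mul mul mul mul mul mul mul mul   [F → mul]

S ⇒ mul south F ⇒ mul south F mul mul ⇒ mul south F F mul mul ⇒ mul south F F F mul mul ⇒ mul south F mul mul F F mul mul ⇒ mul south F mul mul mul mul F F mul mul ⇒ mul south mul mul mul mul mul F F mul mul ⇒ mul south mul mul mul mul mul mul F mul mul ⇒ mul south mul mul mul mul mul mul mul mul mul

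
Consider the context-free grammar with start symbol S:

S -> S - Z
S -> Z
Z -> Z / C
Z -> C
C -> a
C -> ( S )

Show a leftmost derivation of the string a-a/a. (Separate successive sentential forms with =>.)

S => S-Z   [S -> S - Z]
S-Z => Z-Z   [S -> Z]
Z-Z => C-Z   [Z -> C]
C-Z => a-Z   [C -> a]
a-Z => a-Z/C   [Z -> Z / C]
a-Z/C => a-C/C   [Z -> C]
a-C/C => a-a/C   [C -> a]
a-a/C => a-a/a   [C -> a]

S => S-Z => Z-Z => C-Z => a-Z => a-Z/C => a-C/C => a-a/C => a-a/a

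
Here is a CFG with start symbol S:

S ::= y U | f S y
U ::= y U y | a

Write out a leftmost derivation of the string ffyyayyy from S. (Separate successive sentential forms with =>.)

S => fSy => ffSyy => ffyUyy => ffyyUyyy => ffyyayyy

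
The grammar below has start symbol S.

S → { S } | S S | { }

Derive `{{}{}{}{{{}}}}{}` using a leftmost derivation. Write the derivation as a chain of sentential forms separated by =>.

S => SS => {S}S => {SS}S => {{}S}S => {{}SS}S => {{}{}S}S => {{}{}SS}S => {{}{}{}S}S => {{}{}{}{S}}S => {{}{}{}{{S}}}S => {{}{}{}{{{}}}}S => {{}{}{}{{{}}}}{}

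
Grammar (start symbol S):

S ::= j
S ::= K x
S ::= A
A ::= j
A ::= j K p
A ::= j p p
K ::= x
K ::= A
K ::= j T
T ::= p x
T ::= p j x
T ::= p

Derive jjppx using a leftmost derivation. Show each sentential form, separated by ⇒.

S ⇒ Kx   [S ::= K x]
Kx ⇒ Ax   [K ::= A]
Ax ⇒ jKpx   [A ::= j K p]
jKpx ⇒ jjTpx   [K ::= j T]
jjTpx ⇒ jjppx   [T ::= p]

S ⇒ Kx ⇒ Ax ⇒ jKpx ⇒ jjTpx ⇒ jjppx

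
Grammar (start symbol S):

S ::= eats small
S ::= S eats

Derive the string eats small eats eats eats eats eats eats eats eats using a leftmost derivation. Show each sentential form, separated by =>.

S => S eats   [S ::= S eats]
S eats => S eats eats   [S ::= S eats]
S eats eats => S eats eats eats   [S ::= S eats]
S eats eats eats => S eats eats eats eats   [S ::= S eats]
S eats eats eats eats => S eats eats eats eats eats   [S ::= S eats]
S eats eats eats eats eats => S eats eats eats eats eats eats   [S ::= S eats]
S eats eats eats eats eats eats => S eats eats eats eats eats eats eats   [S ::= S eats]
S eats eats eats eats eats eats eats => S eats eats eats eats eats eats eats eats   [S ::= S eats]
S eats eats eats eats eats eats eats eats => eats small eats eats eats eats eats eats eats eats   [S ::= eats small]

S => S eats => S eats eats => S eats eats eats => S eats eats eats eats => S eats eats eats eats eats => S eats eats eats eats eats eats => S eats eats eats eats eats eats eats => S eats eats eats eats eats eats eats eats => eats small eats eats eats eats eats eats eats eats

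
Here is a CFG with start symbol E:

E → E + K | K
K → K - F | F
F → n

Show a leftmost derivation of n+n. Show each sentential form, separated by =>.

E=>E+K=>K+K=>F+K=>n+K=>n+F=>n+n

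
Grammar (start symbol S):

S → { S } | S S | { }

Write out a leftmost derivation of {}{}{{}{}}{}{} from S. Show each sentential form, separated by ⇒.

S ⇒ SS   [S → S S]
SS ⇒ SSS   [S → S S]
SSS ⇒ {}SS   [S → { }]
{}SS ⇒ {}SSS   [S → S S]
{}SSS ⇒ {}{}SS   [S → { }]
{}{}SS ⇒ {}{}SSS   [S → S S]
{}{}SSS ⇒ {}{}{S}SS   [S → { S }]
{}{}{S}SS ⇒ {}{}{SS}SS   [S → S S]
{}{}{SS}SS ⇒ {}{}{{}S}SS   [S → { }]
{}{}{{}S}SS ⇒ {}{}{{}{}}SS   [S → { }]
{}{}{{}{}}SS ⇒ {}{}{{}{}}{}S   [S → { }]
{}{}{{}{}}{}S ⇒ {}{}{{}{}}{}{}   [S → { }]

S⇒SS⇒SSS⇒{}SS⇒{}SSS⇒{}{}SS⇒{}{}SSS⇒{}{}{S}SS⇒{}{}{SS}SS⇒{}{}{{}S}SS⇒{}{}{{}{}}SS⇒{}{}{{}{}}{}S⇒{}{}{{}{}}{}{}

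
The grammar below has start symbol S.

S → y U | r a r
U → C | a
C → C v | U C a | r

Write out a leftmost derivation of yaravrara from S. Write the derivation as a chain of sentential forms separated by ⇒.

S ⇒ yU ⇒ yC ⇒ yUCa ⇒ yCCa ⇒ yUCaCa ⇒ yCCaCa ⇒ yCvCaCa ⇒ yUCavCaCa ⇒ yaCavCaCa ⇒ yaravCaCa ⇒ yaravraCa ⇒ yaravrara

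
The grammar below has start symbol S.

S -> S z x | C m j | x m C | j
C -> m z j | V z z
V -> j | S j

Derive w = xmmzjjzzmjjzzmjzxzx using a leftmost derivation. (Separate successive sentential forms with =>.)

S => Szx => Szxzx => Cmjzxzx => Vzzmjzxzx => Sjzzmjzxzx => Cmjjzzmjzxzx => Vzzmjjzzmjzxzx => Sjzzmjjzzmjzxzx => xmCjzzmjjzzmjzxzx => xmmzjjzzmjjzzmjzxzx

S => Szx   [S -> S z x]
Szx => Szxzx   [S -> S z x]
Szxzx => Cmjzxzx   [S -> C m j]
Cmjzxzx => Vzzmjzxzx   [C -> V z z]
Vzzmjzxzx => Sjzzmjzxzx   [V -> S j]
Sjzzmjzxzx => Cmjjzzmjzxzx   [S -> C m j]
Cmjjzzmjzxzx => Vzzmjjzzmjzxzx   [C -> V z z]
Vzzmjjzzmjzxzx => Sjzzmjjzzmjzxzx   [V -> S j]
Sjzzmjjzzmjzxzx => xmCjzzmjjzzmjzxzx   [S -> x m C]
xmCjzzmjjzzmjzxzx => xmmzjjzzmjjzzmjzxzx   [C -> m z j]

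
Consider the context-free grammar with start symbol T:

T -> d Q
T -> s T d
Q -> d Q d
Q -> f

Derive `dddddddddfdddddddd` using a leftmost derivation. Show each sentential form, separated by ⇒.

T ⇒ dQ   [T -> d Q]
dQ ⇒ ddQd   [Q -> d Q d]
ddQd ⇒ dddQdd   [Q -> d Q d]
dddQdd ⇒ ddddQddd   [Q -> d Q d]
ddddQddd ⇒ dddddQdddd   [Q -> d Q d]
dddddQdddd ⇒ ddddddQddddd   [Q -> d Q d]
ddddddQddddd ⇒ dddddddQdddddd   [Q -> d Q d]
dddddddQdddddd ⇒ ddddddddQddddddd   [Q -> d Q d]
ddddddddQddddddd ⇒ dddddddddQdddddddd   [Q -> d Q d]
dddddddddQdddddddd ⇒ dddddddddfdddddddd   [Q -> f]

T ⇒ dQ ⇒ ddQd ⇒ dddQdd ⇒ ddddQddd ⇒ dddddQdddd ⇒ ddddddQddddd ⇒ dddddddQdddddd ⇒ ddddddddQddddddd ⇒ dddddddddQdddddddd ⇒ dddddddddfdddddddd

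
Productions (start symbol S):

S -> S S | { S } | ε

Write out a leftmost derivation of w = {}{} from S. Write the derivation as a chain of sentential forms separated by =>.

S => SS => {S}S => {}S => {}{S} => {}{}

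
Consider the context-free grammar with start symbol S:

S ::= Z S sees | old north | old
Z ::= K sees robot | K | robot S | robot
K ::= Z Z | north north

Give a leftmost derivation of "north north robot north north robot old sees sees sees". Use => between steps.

S => Z S sees => K S sees => Z Z S sees => K Z S sees => north north Z S sees => north north robot S sees => north north robot Z S sees sees => north north robot K S sees sees => north north robot north north S sees sees => north north robot north north Z S sees sees sees => north north robot north north robot S sees sees sees => north north robot north north robot old sees sees sees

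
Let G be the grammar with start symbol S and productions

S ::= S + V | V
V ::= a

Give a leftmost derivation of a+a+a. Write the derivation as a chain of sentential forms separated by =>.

S => S+V => S+V+V => V+V+V => a+V+V => a+a+V => a+a+a

S => S+V   [S ::= S + V]
S+V => S+V+V   [S ::= S + V]
S+V+V => V+V+V   [S ::= V]
V+V+V => a+V+V   [V ::= a]
a+V+V => a+a+V   [V ::= a]
a+a+V => a+a+a   [V ::= a]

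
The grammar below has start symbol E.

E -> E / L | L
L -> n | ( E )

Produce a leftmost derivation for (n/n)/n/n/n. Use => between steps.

E => E/L => E/L/L => E/L/L/L => L/L/L/L => (E)/L/L/L => (E/L)/L/L/L => (L/L)/L/L/L => (n/L)/L/L/L => (n/n)/L/L/L => (n/n)/n/L/L => (n/n)/n/n/L => (n/n)/n/n/n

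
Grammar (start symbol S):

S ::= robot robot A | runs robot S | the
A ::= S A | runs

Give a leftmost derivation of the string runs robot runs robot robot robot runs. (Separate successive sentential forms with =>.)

S => runs robot S   [S ::= runs robot S]
runs robot S => runs robot runs robot S   [S ::= runs robot S]
runs robot runs robot S => runs robot runs robot robot robot A   [S ::= robot robot A]
runs robot runs robot robot robot A => runs robot runs robot robot robot runs   [A ::= runs]

S => runs robot S => runs robot runs robot S => runs robot runs robot robot robot A => runs robot runs robot robot robot runs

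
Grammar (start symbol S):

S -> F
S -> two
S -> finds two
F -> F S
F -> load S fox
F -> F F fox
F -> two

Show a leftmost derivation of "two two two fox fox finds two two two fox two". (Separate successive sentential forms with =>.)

S => F => F S => F F fox S => F S F fox S => F S S F fox S => F F fox S S F fox S => two F fox S S F fox S => two F F fox fox S S F fox S => two two F fox fox S S F fox S => two two two fox fox S S F fox S => two two two fox fox finds two S F fox S => two two two fox fox finds two two F fox S => two two two fox fox finds two two two fox S => two two two fox fox finds two two two fox two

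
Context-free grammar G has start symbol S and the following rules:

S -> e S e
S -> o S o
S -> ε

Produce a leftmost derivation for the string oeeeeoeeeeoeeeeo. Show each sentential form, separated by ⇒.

S ⇒ oSo ⇒ oeSeo ⇒ oeeSeeo ⇒ oeeeSeeeo ⇒ oeeeeSeeeeo ⇒ oeeeeoSoeeeeo ⇒ oeeeeoeSeoeeeeo ⇒ oeeeeoeeSeeoeeeeo ⇒ oeeeeoeeeeoeeeeo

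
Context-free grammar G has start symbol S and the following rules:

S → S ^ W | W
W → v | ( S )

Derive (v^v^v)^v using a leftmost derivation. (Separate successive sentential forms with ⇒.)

S ⇒ S^W   [S → S ^ W]
S^W ⇒ W^W   [S → W]
W^W ⇒ (S)^W   [W → ( S )]
(S)^W ⇒ (S^W)^W   [S → S ^ W]
(S^W)^W ⇒ (S^W^W)^W   [S → S ^ W]
(S^W^W)^W ⇒ (W^W^W)^W   [S → W]
(W^W^W)^W ⇒ (v^W^W)^W   [W → v]
(v^W^W)^W ⇒ (v^v^W)^W   [W → v]
(v^v^W)^W ⇒ (v^v^v)^W   [W → v]
(v^v^v)^W ⇒ (v^v^v)^v   [W → v]

S ⇒ S^W ⇒ W^W ⇒ (S)^W ⇒ (S^W)^W ⇒ (S^W^W)^W ⇒ (W^W^W)^W ⇒ (v^W^W)^W ⇒ (v^v^W)^W ⇒ (v^v^v)^W ⇒ (v^v^v)^v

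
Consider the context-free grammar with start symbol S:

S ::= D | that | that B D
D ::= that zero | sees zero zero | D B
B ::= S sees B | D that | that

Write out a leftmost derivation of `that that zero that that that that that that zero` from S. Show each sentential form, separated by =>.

S => that B D => that D that D => that D B that D => that D B B that D => that D B B B that D => that D B B B B that D => that that zero B B B B that D => that that zero that B B B that D => that that zero that that B B that D => that that zero that that that B that D => that that zero that that that that that D => that that zero that that that that that that zero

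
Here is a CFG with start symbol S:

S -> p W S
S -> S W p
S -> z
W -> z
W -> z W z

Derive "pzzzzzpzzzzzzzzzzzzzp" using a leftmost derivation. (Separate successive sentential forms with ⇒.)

S ⇒ pWS   [S -> p W S]
pWS ⇒ pzWzS   [W -> z W z]
pzWzS ⇒ pzzWzzS   [W -> z W z]
pzzWzzS ⇒ pzzzzzS   [W -> z]
pzzzzzS ⇒ pzzzzzpWS   [S -> p W S]
pzzzzzpWS ⇒ pzzzzzpzWzS   [W -> z W z]
pzzzzzpzWzS ⇒ pzzzzzpzzWzzS   [W -> z W z]
pzzzzzpzzWzzS ⇒ pzzzzzpzzzWzzzS   [W -> z W z]
pzzzzzpzzzWzzzS ⇒ pzzzzzpzzzzWzzzzS   [W -> z W z]
pzzzzzpzzzzWzzzzS ⇒ pzzzzzpzzzzzWzzzzzS   [W -> z W z]
pzzzzzpzzzzzWzzzzzS ⇒ pzzzzzpzzzzzzzzzzzS   [W -> z]
pzzzzzpzzzzzzzzzzzS ⇒ pzzzzzpzzzzzzzzzzzSWp   [S -> S W p]
pzzzzzpzzzzzzzzzzzSWp ⇒ pzzzzzpzzzzzzzzzzzzWp   [S -> z]
pzzzzzpzzzzzzzzzzzzWp ⇒ pzzzzzpzzzzzzzzzzzzzp   [W -> z]

S ⇒ pWS ⇒ pzWzS ⇒ pzzWzzS ⇒ pzzzzzS ⇒ pzzzzzpWS ⇒ pzzzzzpzWzS ⇒ pzzzzzpzzWzzS ⇒ pzzzzzpzzzWzzzS ⇒ pzzzzzpzzzzWzzzzS ⇒ pzzzzzpzzzzzWzzzzzS ⇒ pzzzzzpzzzzzzzzzzzS ⇒ pzzzzzpzzzzzzzzzzzSWp ⇒ pzzzzzpzzzzzzzzzzzzWp ⇒ pzzzzzpzzzzzzzzzzzzzp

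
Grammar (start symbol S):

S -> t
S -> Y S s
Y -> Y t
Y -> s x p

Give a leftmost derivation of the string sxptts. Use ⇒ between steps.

S ⇒ YSs   [S -> Y S s]
YSs ⇒ YtSs   [Y -> Y t]
YtSs ⇒ sxptSs   [Y -> s x p]
sxptSs ⇒ sxptts   [S -> t]

S ⇒ YSs ⇒ YtSs ⇒ sxptSs ⇒ sxptts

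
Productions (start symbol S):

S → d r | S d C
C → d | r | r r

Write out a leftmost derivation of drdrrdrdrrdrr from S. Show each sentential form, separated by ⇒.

S ⇒ SdC ⇒ SdCdC ⇒ SdCdCdC ⇒ SdCdCdCdC ⇒ drdCdCdCdC ⇒ drdrrdCdCdC ⇒ drdrrdrdCdC ⇒ drdrrdrdrrdC ⇒ drdrrdrdrrdrr

S ⇒ SdC   [S → S d C]
SdC ⇒ SdCdC   [S → S d C]
SdCdC ⇒ SdCdCdC   [S → S d C]
SdCdCdC ⇒ SdCdCdCdC   [S → S d C]
SdCdCdCdC ⇒ drdCdCdCdC   [S → d r]
drdCdCdCdC ⇒ drdrrdCdCdC   [C → r r]
drdrrdCdCdC ⇒ drdrrdrdCdC   [C → r]
drdrrdrdCdC ⇒ drdrrdrdrrdC   [C → r r]
drdrrdrdrrdC ⇒ drdrrdrdrrdrr   [C → r r]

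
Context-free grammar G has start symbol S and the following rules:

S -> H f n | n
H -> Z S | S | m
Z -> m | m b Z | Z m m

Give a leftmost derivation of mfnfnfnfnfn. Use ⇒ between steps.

S ⇒ Hfn   [S -> H f n]
Hfn ⇒ Sfn   [H -> S]
Sfn ⇒ Hfnfn   [S -> H f n]
Hfnfn ⇒ Sfnfn   [H -> S]
Sfnfn ⇒ Hfnfnfn   [S -> H f n]
Hfnfnfn ⇒ Sfnfnfn   [H -> S]
Sfnfnfn ⇒ Hfnfnfnfn   [S -> H f n]
Hfnfnfnfn ⇒ Sfnfnfnfn   [H -> S]
Sfnfnfnfn ⇒ Hfnfnfnfnfn   [S -> H f n]
Hfnfnfnfnfn ⇒ mfnfnfnfnfn   [H -> m]

S ⇒ Hfn ⇒ Sfn ⇒ Hfnfn ⇒ Sfnfn ⇒ Hfnfnfn ⇒ Sfnfnfn ⇒ Hfnfnfnfn ⇒ Sfnfnfnfn ⇒ Hfnfnfnfnfn ⇒ mfnfnfnfnfn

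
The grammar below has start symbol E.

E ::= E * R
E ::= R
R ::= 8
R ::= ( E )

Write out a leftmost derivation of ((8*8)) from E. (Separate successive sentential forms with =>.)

E => R => (E) => (R) => ((E)) => ((E*R)) => ((R*R)) => ((8*R)) => ((8*8))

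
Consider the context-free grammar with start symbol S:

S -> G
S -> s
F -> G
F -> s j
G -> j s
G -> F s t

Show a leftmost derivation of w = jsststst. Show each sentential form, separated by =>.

S=>G=>Fst=>Gst=>Fstst=>Gstst=>Fststst=>Gststst=>jsststst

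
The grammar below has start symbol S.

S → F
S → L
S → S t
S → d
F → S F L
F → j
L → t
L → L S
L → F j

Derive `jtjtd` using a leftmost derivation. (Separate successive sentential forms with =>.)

S=>F=>SFL=>StFL=>FtFL=>jtFL=>jtjL=>jtjLS=>jtjtS=>jtjtd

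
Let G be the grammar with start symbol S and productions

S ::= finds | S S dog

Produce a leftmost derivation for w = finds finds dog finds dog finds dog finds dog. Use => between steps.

S => S S dog   [S ::= S S dog]
S S dog => S S dog S dog   [S ::= S S dog]
S S dog S dog => S S dog S dog S dog   [S ::= S S dog]
S S dog S dog S dog => S S dog S dog S dog S dog   [S ::= S S dog]
S S dog S dog S dog S dog => finds S dog S dog S dog S dog   [S ::= finds]
finds S dog S dog S dog S dog => finds finds dog S dog S dog S dog   [S ::= finds]
finds finds dog S dog S dog S dog => finds finds dog finds dog S dog S dog   [S ::= finds]
finds finds dog finds dog S dog S dog => finds finds dog finds dog finds dog S dog   [S ::= finds]
finds finds dog finds dog finds dog S dog => finds finds dog finds dog finds dog finds dog   [S ::= finds]

S => S S dog => S S dog S dog => S S dog S dog S dog => S S dog S dog S dog S dog => finds S dog S dog S dog S dog => finds finds dog S dog S dog S dog => finds finds dog finds dog S dog S dog => finds finds dog finds dog finds dog S dog => finds finds dog finds dog finds dog finds dog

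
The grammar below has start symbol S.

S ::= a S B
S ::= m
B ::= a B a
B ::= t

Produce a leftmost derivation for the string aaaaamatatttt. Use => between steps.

S => aSB => aaSBB => aaaSBBB => aaaaSBBBB => aaaaaSBBBBB => aaaaamBBBBB => aaaaamaBaBBBB => aaaaamataBBBB => aaaaamatatBBB => aaaaamatattBB => aaaaamatatttB => aaaaamatatttt

S => aSB   [S ::= a S B]
aSB => aaSBB   [S ::= a S B]
aaSBB => aaaSBBB   [S ::= a S B]
aaaSBBB => aaaaSBBBB   [S ::= a S B]
aaaaSBBBB => aaaaaSBBBBB   [S ::= a S B]
aaaaaSBBBBB => aaaaamBBBBB   [S ::= m]
aaaaamBBBBB => aaaaamaBaBBBB   [B ::= a B a]
aaaaamaBaBBBB => aaaaamataBBBB   [B ::= t]
aaaaamataBBBB => aaaaamatatBBB   [B ::= t]
aaaaamatatBBB => aaaaamatattBB   [B ::= t]
aaaaamatattBB => aaaaamatatttB   [B ::= t]
aaaaamatatttB => aaaaamatatttt   [B ::= t]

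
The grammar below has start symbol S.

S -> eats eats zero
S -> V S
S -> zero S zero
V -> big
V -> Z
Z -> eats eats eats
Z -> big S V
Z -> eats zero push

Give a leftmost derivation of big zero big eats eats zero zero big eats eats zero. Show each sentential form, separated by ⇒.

S ⇒ V S   [S -> V S]
V S ⇒ Z S   [V -> Z]
Z S ⇒ big S V S   [Z -> big S V]
big S V S ⇒ big zero S zero V S   [S -> zero S zero]
big zero S zero V S ⇒ big zero V S zero V S   [S -> V S]
big zero V S zero V S ⇒ big zero big S zero V S   [V -> big]
big zero big S zero V S ⇒ big zero big eats eats zero zero V S   [S -> eats eats zero]
big zero big eats eats zero zero V S ⇒ big zero big eats eats zero zero big S   [V -> big]
big zero big eats eats zero zero big S ⇒ big zero big eats eats zero zero big eats eats zero   [S -> eats eats zero]

S ⇒ V S ⇒ Z S ⇒ big S V S ⇒ big zero S zero V S ⇒ big zero V S zero V S ⇒ big zero big S zero V S ⇒ big zero big eats eats zero zero V S ⇒ big zero big eats eats zero zero big S ⇒ big zero big eats eats zero zero big eats eats zero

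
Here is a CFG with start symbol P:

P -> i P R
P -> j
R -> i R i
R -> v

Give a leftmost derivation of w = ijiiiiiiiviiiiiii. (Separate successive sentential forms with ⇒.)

P ⇒ iPR   [P -> i P R]
iPR ⇒ ijR   [P -> j]
ijR ⇒ ijiRi   [R -> i R i]
ijiRi ⇒ ijiiRii   [R -> i R i]
ijiiRii ⇒ ijiiiRiii   [R -> i R i]
ijiiiRiii ⇒ ijiiiiRiiii   [R -> i R i]
ijiiiiRiiii ⇒ ijiiiiiRiiiii   [R -> i R i]
ijiiiiiRiiiii ⇒ ijiiiiiiRiiiiii   [R -> i R i]
ijiiiiiiRiiiiii ⇒ ijiiiiiiiRiiiiiii   [R -> i R i]
ijiiiiiiiRiiiiiii ⇒ ijiiiiiiiviiiiiii   [R -> v]

P ⇒ iPR ⇒ ijR ⇒ ijiRi ⇒ ijiiRii ⇒ ijiiiRiii ⇒ ijiiiiRiiii ⇒ ijiiiiiRiiiii ⇒ ijiiiiiiRiiiiii ⇒ ijiiiiiiiRiiiiiii ⇒ ijiiiiiiiviiiiiii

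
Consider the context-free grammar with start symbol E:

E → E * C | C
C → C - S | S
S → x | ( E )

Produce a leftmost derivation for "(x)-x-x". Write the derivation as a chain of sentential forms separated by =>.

E => C => C-S => C-S-S => S-S-S => (E)-S-S => (C)-S-S => (S)-S-S => (x)-S-S => (x)-x-S => (x)-x-x

E => C   [E → C]
C => C-S   [C → C - S]
C-S => C-S-S   [C → C - S]
C-S-S => S-S-S   [C → S]
S-S-S => (E)-S-S   [S → ( E )]
(E)-S-S => (C)-S-S   [E → C]
(C)-S-S => (S)-S-S   [C → S]
(S)-S-S => (x)-S-S   [S → x]
(x)-S-S => (x)-x-S   [S → x]
(x)-x-S => (x)-x-x   [S → x]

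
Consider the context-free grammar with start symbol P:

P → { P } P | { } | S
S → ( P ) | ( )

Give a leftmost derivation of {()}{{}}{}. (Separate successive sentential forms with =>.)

P => {P}P   [P → { P } P]
{P}P => {S}P   [P → S]
{S}P => {()}P   [S → ( )]
{()}P => {()}{P}P   [P → { P } P]
{()}{P}P => {()}{{}}P   [P → { }]
{()}{{}}P => {()}{{}}{}   [P → { }]

P=>{P}P=>{S}P=>{()}P=>{()}{P}P=>{()}{{}}P=>{()}{{}}{}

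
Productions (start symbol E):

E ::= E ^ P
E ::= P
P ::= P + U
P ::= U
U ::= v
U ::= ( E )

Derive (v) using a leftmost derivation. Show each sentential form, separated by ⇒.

E ⇒ P ⇒ U ⇒ (E) ⇒ (P) ⇒ (U) ⇒ (v)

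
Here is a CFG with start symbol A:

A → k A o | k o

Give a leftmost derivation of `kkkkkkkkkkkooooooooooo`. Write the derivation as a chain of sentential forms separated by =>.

A => kAo => kkAoo => kkkAooo => kkkkAoooo => kkkkkAooooo => kkkkkkAoooooo => kkkkkkkAooooooo => kkkkkkkkAoooooooo => kkkkkkkkkAooooooooo => kkkkkkkkkkAoooooooooo => kkkkkkkkkkkooooooooooo

A => kAo   [A → k A o]
kAo => kkAoo   [A → k A o]
kkAoo => kkkAooo   [A → k A o]
kkkAooo => kkkkAoooo   [A → k A o]
kkkkAoooo => kkkkkAooooo   [A → k A o]
kkkkkAooooo => kkkkkkAoooooo   [A → k A o]
kkkkkkAoooooo => kkkkkkkAooooooo   [A → k A o]
kkkkkkkAooooooo => kkkkkkkkAoooooooo   [A → k A o]
kkkkkkkkAoooooooo => kkkkkkkkkAooooooooo   [A → k A o]
kkkkkkkkkAooooooooo => kkkkkkkkkkAoooooooooo   [A → k A o]
kkkkkkkkkkAoooooooooo => kkkkkkkkkkkooooooooooo   [A → k o]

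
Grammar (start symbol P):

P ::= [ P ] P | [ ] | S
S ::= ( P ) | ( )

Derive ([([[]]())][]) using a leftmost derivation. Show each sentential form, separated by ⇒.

P ⇒ S   [P ::= S]
S ⇒ (P)   [S ::= ( P )]
(P) ⇒ ([P]P)   [P ::= [ P ] P]
([P]P) ⇒ ([S]P)   [P ::= S]
([S]P) ⇒ ([(P)]P)   [S ::= ( P )]
([(P)]P) ⇒ ([([P]P)]P)   [P ::= [ P ] P]
([([P]P)]P) ⇒ ([([[]]P)]P)   [P ::= [ ]]
([([[]]P)]P) ⇒ ([([[]]S)]P)   [P ::= S]
([([[]]S)]P) ⇒ ([([[]]())]P)   [S ::= ( )]
([([[]]())]P) ⇒ ([([[]]())][])   [P ::= [ ]]

P⇒S⇒(P)⇒([P]P)⇒([S]P)⇒([(P)]P)⇒([([P]P)]P)⇒([([[]]P)]P)⇒([([[]]S)]P)⇒([([[]]())]P)⇒([([[]]())][])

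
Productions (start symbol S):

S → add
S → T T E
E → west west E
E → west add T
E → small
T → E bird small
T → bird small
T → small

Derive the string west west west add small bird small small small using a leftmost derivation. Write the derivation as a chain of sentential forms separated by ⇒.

S ⇒ T T E ⇒ E bird small T E ⇒ west west E bird small T E ⇒ west west west add T bird small T E ⇒ west west west add small bird small T E ⇒ west west west add small bird small small E ⇒ west west west add small bird small small small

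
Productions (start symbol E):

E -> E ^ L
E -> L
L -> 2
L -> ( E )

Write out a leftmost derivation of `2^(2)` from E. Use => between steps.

E => E^L => L^L => 2^L => 2^(E) => 2^(L) => 2^(2)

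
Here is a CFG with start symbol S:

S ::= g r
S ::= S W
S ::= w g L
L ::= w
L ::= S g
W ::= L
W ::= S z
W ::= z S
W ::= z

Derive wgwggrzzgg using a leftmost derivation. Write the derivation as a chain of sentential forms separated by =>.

S => wgL   [S ::= w g L]
wgL => wgSg   [L ::= S g]
wgSg => wgwgLg   [S ::= w g L]
wgwgLg => wgwgSgg   [L ::= S g]
wgwgSgg => wgwgSWgg   [S ::= S W]
wgwgSWgg => wgwgSWWgg   [S ::= S W]
wgwgSWWgg => wgwggrWWgg   [S ::= g r]
wgwggrWWgg => wgwggrzWgg   [W ::= z]
wgwggrzWgg => wgwggrzzgg   [W ::= z]

S => wgL => wgSg => wgwgLg => wgwgSgg => wgwgSWgg => wgwgSWWgg => wgwggrWWgg => wgwggrzWgg => wgwggrzzgg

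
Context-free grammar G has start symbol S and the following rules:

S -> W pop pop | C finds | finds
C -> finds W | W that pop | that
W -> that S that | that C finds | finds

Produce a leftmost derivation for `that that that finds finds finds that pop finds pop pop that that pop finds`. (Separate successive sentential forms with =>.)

S => C finds => W that pop finds => that S that that pop finds => that W pop pop that that pop finds => that that C finds pop pop that that pop finds => that that W that pop finds pop pop that that pop finds => that that that C finds that pop finds pop pop that that pop finds => that that that finds W finds that pop finds pop pop that that pop finds => that that that finds finds finds that pop finds pop pop that that pop finds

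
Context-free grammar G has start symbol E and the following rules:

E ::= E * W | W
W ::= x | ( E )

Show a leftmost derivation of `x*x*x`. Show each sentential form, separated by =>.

E => E*W => E*W*W => W*W*W => x*W*W => x*x*W => x*x*x

E => E*W   [E ::= E * W]
E*W => E*W*W   [E ::= E * W]
E*W*W => W*W*W   [E ::= W]
W*W*W => x*W*W   [W ::= x]
x*W*W => x*x*W   [W ::= x]
x*x*W => x*x*x   [W ::= x]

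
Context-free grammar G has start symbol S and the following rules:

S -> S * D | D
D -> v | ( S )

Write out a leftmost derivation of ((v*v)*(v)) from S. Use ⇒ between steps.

S ⇒ D ⇒ (S) ⇒ (S*D) ⇒ (D*D) ⇒ ((S)*D) ⇒ ((S*D)*D) ⇒ ((D*D)*D) ⇒ ((v*D)*D) ⇒ ((v*v)*D) ⇒ ((v*v)*(S)) ⇒ ((v*v)*(D)) ⇒ ((v*v)*(v))

S ⇒ D   [S -> D]
D ⇒ (S)   [D -> ( S )]
(S) ⇒ (S*D)   [S -> S * D]
(S*D) ⇒ (D*D)   [S -> D]
(D*D) ⇒ ((S)*D)   [D -> ( S )]
((S)*D) ⇒ ((S*D)*D)   [S -> S * D]
((S*D)*D) ⇒ ((D*D)*D)   [S -> D]
((D*D)*D) ⇒ ((v*D)*D)   [D -> v]
((v*D)*D) ⇒ ((v*v)*D)   [D -> v]
((v*v)*D) ⇒ ((v*v)*(S))   [D -> ( S )]
((v*v)*(S)) ⇒ ((v*v)*(D))   [S -> D]
((v*v)*(D)) ⇒ ((v*v)*(v))   [D -> v]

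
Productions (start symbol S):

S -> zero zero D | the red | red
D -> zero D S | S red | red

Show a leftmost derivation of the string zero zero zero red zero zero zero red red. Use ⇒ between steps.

S ⇒ zero zero D   [S -> zero zero D]
zero zero D ⇒ zero zero zero D S   [D -> zero D S]
zero zero zero D S ⇒ zero zero zero red S   [D -> red]
zero zero zero red S ⇒ zero zero zero red zero zero D   [S -> zero zero D]
zero zero zero red zero zero D ⇒ zero zero zero red zero zero zero D S   [D -> zero D S]
zero zero zero red zero zero zero D S ⇒ zero zero zero red zero zero zero red S   [D -> red]
zero zero zero red zero zero zero red S ⇒ zero zero zero red zero zero zero red red   [S -> red]

S ⇒ zero zero D ⇒ zero zero zero D S ⇒ zero zero zero red S ⇒ zero zero zero red zero zero D ⇒ zero zero zero red zero zero zero D S ⇒ zero zero zero red zero zero zero red S ⇒ zero zero zero red zero zero zero red red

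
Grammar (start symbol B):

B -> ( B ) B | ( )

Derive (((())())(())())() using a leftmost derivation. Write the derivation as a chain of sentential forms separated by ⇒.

B⇒(B)B⇒((B)B)B⇒(((B)B)B)B⇒(((())B)B)B⇒(((())())B)B⇒(((())())(B)B)B⇒(((())())(())B)B⇒(((())())(())())B⇒(((())())(())())()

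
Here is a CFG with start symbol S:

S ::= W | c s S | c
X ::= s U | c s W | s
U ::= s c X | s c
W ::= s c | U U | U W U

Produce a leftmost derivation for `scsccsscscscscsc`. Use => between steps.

S => W => UWU => scWU => scUUU => scscXUU => scsccsWUU => scsccsUWUUU => scsccsscWUUU => scsccsscscUUU => scsccsscscscUU => scsccsscscscscU => scsccsscscscscsc

S => W   [S ::= W]
W => UWU   [W ::= U W U]
UWU => scWU   [U ::= s c]
scWU => scUUU   [W ::= U U]
scUUU => scscXUU   [U ::= s c X]
scscXUU => scsccsWUU   [X ::= c s W]
scsccsWUU => scsccsUWUUU   [W ::= U W U]
scsccsUWUUU => scsccsscWUUU   [U ::= s c]
scsccsscWUUU => scsccsscscUUU   [W ::= s c]
scsccsscscUUU => scsccsscscscUU   [U ::= s c]
scsccsscscscUU => scsccsscscscscU   [U ::= s c]
scsccsscscscscU => scsccsscscscscsc   [U ::= s c]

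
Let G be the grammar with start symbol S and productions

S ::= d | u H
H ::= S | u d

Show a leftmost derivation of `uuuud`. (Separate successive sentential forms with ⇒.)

S ⇒ uH ⇒ uS ⇒ uuH ⇒ uuS ⇒ uuuH ⇒ uuuud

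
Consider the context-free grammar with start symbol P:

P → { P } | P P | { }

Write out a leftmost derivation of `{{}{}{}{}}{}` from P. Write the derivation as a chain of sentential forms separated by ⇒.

P ⇒ PP   [P → P P]
PP ⇒ {P}P   [P → { P }]
{P}P ⇒ {PP}P   [P → P P]
{PP}P ⇒ {PPP}P   [P → P P]
{PPP}P ⇒ {PPPP}P   [P → P P]
{PPPP}P ⇒ {{}PPP}P   [P → { }]
{{}PPP}P ⇒ {{}{}PP}P   [P → { }]
{{}{}PP}P ⇒ {{}{}{}P}P   [P → { }]
{{}{}{}P}P ⇒ {{}{}{}{}}P   [P → { }]
{{}{}{}{}}P ⇒ {{}{}{}{}}{}   [P → { }]

P ⇒ PP ⇒ {P}P ⇒ {PP}P ⇒ {PPP}P ⇒ {PPPP}P ⇒ {{}PPP}P ⇒ {{}{}PP}P ⇒ {{}{}{}P}P ⇒ {{}{}{}{}}P ⇒ {{}{}{}{}}{}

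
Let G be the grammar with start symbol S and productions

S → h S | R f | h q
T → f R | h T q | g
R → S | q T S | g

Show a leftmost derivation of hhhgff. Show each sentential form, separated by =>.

S => hS => hhS => hhhS => hhhRf => hhhSf => hhhRff => hhhgff

S => hS   [S → h S]
hS => hhS   [S → h S]
hhS => hhhS   [S → h S]
hhhS => hhhRf   [S → R f]
hhhRf => hhhSf   [R → S]
hhhSf => hhhRff   [S → R f]
hhhRff => hhhgff   [R → g]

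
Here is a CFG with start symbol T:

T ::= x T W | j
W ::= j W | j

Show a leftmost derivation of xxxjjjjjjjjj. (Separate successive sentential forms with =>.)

T => xTW => xxTWW => xxxTWWW => xxxjWWW => xxxjjWW => xxxjjjWW => xxxjjjjWW => xxxjjjjjWW => xxxjjjjjjW => xxxjjjjjjjW => xxxjjjjjjjjW => xxxjjjjjjjjj

T => xTW   [T ::= x T W]
xTW => xxTWW   [T ::= x T W]
xxTWW => xxxTWWW   [T ::= x T W]
xxxTWWW => xxxjWWW   [T ::= j]
xxxjWWW => xxxjjWW   [W ::= j]
xxxjjWW => xxxjjjWW   [W ::= j W]
xxxjjjWW => xxxjjjjWW   [W ::= j W]
xxxjjjjWW => xxxjjjjjWW   [W ::= j W]
xxxjjjjjWW => xxxjjjjjjW   [W ::= j]
xxxjjjjjjW => xxxjjjjjjjW   [W ::= j W]
xxxjjjjjjjW => xxxjjjjjjjjW   [W ::= j W]
xxxjjjjjjjjW => xxxjjjjjjjjj   [W ::= j]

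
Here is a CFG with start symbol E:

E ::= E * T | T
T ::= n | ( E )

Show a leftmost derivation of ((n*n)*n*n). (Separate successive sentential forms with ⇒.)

E ⇒ T   [E ::= T]
T ⇒ (E)   [T ::= ( E )]
(E) ⇒ (E*T)   [E ::= E * T]
(E*T) ⇒ (E*T*T)   [E ::= E * T]
(E*T*T) ⇒ (T*T*T)   [E ::= T]
(T*T*T) ⇒ ((E)*T*T)   [T ::= ( E )]
((E)*T*T) ⇒ ((E*T)*T*T)   [E ::= E * T]
((E*T)*T*T) ⇒ ((T*T)*T*T)   [E ::= T]
((T*T)*T*T) ⇒ ((n*T)*T*T)   [T ::= n]
((n*T)*T*T) ⇒ ((n*n)*T*T)   [T ::= n]
((n*n)*T*T) ⇒ ((n*n)*n*T)   [T ::= n]
((n*n)*n*T) ⇒ ((n*n)*n*n)   [T ::= n]

E⇒T⇒(E)⇒(E*T)⇒(E*T*T)⇒(T*T*T)⇒((E)*T*T)⇒((E*T)*T*T)⇒((T*T)*T*T)⇒((n*T)*T*T)⇒((n*n)*T*T)⇒((n*n)*n*T)⇒((n*n)*n*n)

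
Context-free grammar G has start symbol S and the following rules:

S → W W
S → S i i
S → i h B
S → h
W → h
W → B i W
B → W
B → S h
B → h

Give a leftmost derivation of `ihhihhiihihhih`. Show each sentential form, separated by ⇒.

S ⇒ ihB ⇒ ihW ⇒ ihBiW ⇒ ihShiW ⇒ ihWWhiW ⇒ ihBiWWhiW ⇒ ihhiWWhiW ⇒ ihhihWhiW ⇒ ihhihBiWhiW ⇒ ihhihShiWhiW ⇒ ihhihSiihiWhiW ⇒ ihhihhiihiWhiW ⇒ ihhihhiihihhiW ⇒ ihhihhiihihhih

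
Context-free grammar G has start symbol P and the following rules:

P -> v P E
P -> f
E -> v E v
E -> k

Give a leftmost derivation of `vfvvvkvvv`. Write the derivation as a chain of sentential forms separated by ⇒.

P ⇒ vPE   [P -> v P E]
vPE ⇒ vfE   [P -> f]
vfE ⇒ vfvEv   [E -> v E v]
vfvEv ⇒ vfvvEvv   [E -> v E v]
vfvvEvv ⇒ vfvvvEvvv   [E -> v E v]
vfvvvEvvv ⇒ vfvvvkvvv   [E -> k]

P ⇒ vPE ⇒ vfE ⇒ vfvEv ⇒ vfvvEvv ⇒ vfvvvEvvv ⇒ vfvvvkvvv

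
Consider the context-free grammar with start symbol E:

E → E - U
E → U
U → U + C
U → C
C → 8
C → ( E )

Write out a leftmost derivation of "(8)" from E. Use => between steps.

E => U => C => (E) => (U) => (C) => (8)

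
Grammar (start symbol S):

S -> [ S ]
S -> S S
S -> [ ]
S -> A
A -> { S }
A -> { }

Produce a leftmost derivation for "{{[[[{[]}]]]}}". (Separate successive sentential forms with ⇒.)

S⇒A⇒{S}⇒{A}⇒{{S}}⇒{{[S]}}⇒{{[[S]]}}⇒{{[[[S]]]}}⇒{{[[[A]]]}}⇒{{[[[{S}]]]}}⇒{{[[[{[]}]]]}}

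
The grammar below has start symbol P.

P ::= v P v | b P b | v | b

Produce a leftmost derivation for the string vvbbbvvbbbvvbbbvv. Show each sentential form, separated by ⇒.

P ⇒ vPv ⇒ vvPvv ⇒ vvbPbvv ⇒ vvbbPbbvv ⇒ vvbbbPbbbvv ⇒ vvbbbvPvbbbvv ⇒ vvbbbvvPvvbbbvv ⇒ vvbbbvvbPbvvbbbvv ⇒ vvbbbvvbbbvvbbbvv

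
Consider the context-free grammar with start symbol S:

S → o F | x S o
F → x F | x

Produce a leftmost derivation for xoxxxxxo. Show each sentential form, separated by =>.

S => xSo => xoFo => xoxFo => xoxxFo => xoxxxFo => xoxxxxFo => xoxxxxxo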